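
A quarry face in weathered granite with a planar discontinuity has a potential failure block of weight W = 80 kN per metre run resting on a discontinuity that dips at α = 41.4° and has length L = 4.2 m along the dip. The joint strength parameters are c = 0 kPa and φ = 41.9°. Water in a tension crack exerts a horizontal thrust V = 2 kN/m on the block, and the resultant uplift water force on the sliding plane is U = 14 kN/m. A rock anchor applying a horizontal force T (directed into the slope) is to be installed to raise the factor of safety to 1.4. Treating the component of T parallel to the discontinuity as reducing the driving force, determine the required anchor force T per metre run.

T = 22 kN/m

Resolving forces along and normal to the sliding plane, with the horizontal anchor force T adding T·sinα to the effective normal force and T·cosα acting up the plane against the driving force:
FS = [cL + (W cosα − U − V sinα + T sinα) tanφ] / [W sinα + V cosα − T cosα]
Without the anchor: N' = 44.7 kN/m, driving T_d = 54.4 kN/m, resisting R = 0·4.2 + 44.7·tan41.9° = 40.1 kN/m, FS = 0.74.
Setting FS = 1.4 and solving for T:
1.4·(54.4 − T cos41.4°) = 40.1 + T sin41.4°·tan41.9°
T·(sin41.4°·tan41.9° + 1.4·cos41.4°) = 1.4·54.4 − 40.1
T·(0.6613·0.8972 + 1.4·0.7501) = 76.2 − 40.1 = 36.1
T·1.6435 = 36.1
T = 21.9 kN/m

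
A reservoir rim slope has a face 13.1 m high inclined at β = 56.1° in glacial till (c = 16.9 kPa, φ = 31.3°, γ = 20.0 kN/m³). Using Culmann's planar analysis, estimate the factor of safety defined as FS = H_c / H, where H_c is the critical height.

FS = 1.98

H_c = (4c/γ) · sinβ cosφ / [1 − cos(β − φ)]
    = (4·16.9/20.0) · sin56.1°·cos31.3° / [1 − cos24.8°]
    = 3.380 · 0.7092 / 0.0922 = 25.99 m
FS = H_c / H = 25.99 / 13.1 = 1.984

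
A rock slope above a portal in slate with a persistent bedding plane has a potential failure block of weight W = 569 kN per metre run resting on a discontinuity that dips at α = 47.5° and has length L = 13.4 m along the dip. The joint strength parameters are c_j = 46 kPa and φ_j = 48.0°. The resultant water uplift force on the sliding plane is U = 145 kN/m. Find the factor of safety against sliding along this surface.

FS = 2.10

Resolving the block weight along and normal to the plane and applying the Mohr–Coulomb strength on the joint:
N' = W cosα − U = 569·cos47.5° − 145 = 239.4 kN/m
Driving force T = W sinα = 569·sin47.5° = 419.5 kN/m
Resisting force R = c_j·L + N'·tanφ_j = 46·13.4 + 239.4·tan48.0° = 616.4 + 265.9 = 882.3 kN/m
FS = R / T = 882.3 / 419.5 = 2.103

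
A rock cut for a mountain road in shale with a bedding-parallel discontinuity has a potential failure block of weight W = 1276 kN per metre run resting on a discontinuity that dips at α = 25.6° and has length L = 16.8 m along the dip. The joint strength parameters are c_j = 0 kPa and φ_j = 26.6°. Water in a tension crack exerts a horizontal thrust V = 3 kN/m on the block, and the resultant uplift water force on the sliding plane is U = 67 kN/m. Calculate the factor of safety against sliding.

FS = 0.98

Resolving the block weight along and normal to the plane and applying the Mohr–Coulomb strength on the joint:
N' = W cosα − U − V sinα = 1276·cos25.6° − 67 − 3·sin25.6° = 1082.4 kN/m
Driving force T = W sinα + V cosα = 1276·sin25.6° + 3·cos25.6° = 554.0 kN/m
Resisting force R = c_j·L + N'·tanφ_j = 0·16.8 + 1082.4·tan26.6° = 0.0 + 542.0 = 542.0 kN/m
FS = R / T = 542.0 / 554.0 = 0.978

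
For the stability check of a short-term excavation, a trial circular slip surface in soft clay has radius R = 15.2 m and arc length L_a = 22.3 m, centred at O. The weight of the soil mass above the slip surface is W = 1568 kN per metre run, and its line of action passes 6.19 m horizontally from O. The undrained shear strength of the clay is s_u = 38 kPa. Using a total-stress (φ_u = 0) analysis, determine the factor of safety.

FS = 1.33

Taking moments about the centre O, the resisting moment is provided by the undrained shear strength acting along the arc:
M_R = s_u·L_a·R = 38·22.30·15.2 = 12880.5 kN·m/m
M_D = W·d = 1568·6.19 = 9705.9 kN·m/m
FS = M_R / M_D = 12880.5 / 9705.9 = 1.327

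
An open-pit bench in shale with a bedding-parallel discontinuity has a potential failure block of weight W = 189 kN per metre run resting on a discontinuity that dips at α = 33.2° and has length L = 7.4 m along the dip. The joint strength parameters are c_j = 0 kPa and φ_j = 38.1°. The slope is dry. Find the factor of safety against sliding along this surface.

Resolving the block weight along and normal to the plane and applying the Mohr–Coulomb strength on the joint:
N' = W cosα = 189·cos33.2° = 158.1 kN/m
Driving force T = W sinα = 189·sin33.2° = 103.5 kN/m
Resisting force R = c_j·L + N'·tanφ_j = 0·7.4 + 158.1·tan38.1° = 0.0 + 124.0 = 124.0 kN/m
FS = R / T = 124.0 / 103.5 = 1.198

FS = 1.20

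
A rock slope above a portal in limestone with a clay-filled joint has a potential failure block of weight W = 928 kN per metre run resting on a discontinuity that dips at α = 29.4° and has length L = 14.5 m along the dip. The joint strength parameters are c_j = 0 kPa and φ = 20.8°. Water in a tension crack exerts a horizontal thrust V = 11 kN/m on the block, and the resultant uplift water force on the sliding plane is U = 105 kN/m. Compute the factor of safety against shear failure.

Resolving the block weight along and normal to the plane and applying the Mohr–Coulomb strength on the joint:
N' = W cosα − U − V sinα = 928·cos29.4° − 105 − 11·sin29.4° = 698.1 kN/m
Driving force T = W sinα + V cosα = 928·sin29.4° + 11·cos29.4° = 465.1 kN/m
Resisting force R = c_j·L + N'·tanφ = 0·14.5 + 698.1·tan20.8° = 0.0 + 265.2 = 265.2 kN/m
FS = R / T = 265.2 / 465.1 = 0.570

FS = 0.57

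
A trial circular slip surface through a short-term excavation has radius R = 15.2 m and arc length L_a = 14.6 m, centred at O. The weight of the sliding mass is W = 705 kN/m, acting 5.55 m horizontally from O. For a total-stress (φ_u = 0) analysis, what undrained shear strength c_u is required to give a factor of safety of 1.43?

c_u = 25.2 kPa

FS = c_u·L_a·R / (W·d), so c_u = FS·W·d / (L_a·R).
c_u = 1.43·705·5.55 / (14.60·15.2) = 5595.2 / 221.92 = 25.21 kPa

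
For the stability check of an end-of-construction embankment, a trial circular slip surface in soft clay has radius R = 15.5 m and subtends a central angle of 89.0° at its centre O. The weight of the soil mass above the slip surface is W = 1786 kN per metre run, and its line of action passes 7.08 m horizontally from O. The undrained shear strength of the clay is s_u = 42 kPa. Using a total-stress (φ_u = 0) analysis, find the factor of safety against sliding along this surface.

Taking moments about the centre O, the resisting moment is provided by the undrained shear strength acting along the arc:
Arc length L_a = R·θ = 15.5·(89.0°·π/180) = 15.5·1.5533 = 24.08 m
M_R = s_u·L_a·R = 42·24.08·15.5 = 15674.0 kN·m/m
M_D = W·d = 1786·7.08 = 12644.9 kN·m/m
FS = M_R / M_D = 15674.0 / 12644.9 = 1.240

FS = 1.24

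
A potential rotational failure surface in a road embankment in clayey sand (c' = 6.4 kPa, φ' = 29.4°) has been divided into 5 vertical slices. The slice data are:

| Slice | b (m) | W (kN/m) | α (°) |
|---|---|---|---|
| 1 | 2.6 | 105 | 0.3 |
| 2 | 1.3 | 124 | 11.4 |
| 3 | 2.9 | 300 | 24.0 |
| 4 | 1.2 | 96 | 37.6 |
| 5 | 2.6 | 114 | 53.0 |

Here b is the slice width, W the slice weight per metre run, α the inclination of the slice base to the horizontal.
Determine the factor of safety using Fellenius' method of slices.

Ordinary method of slices: FS = Σ[c'·Δl_i + (W_i cosα_i)·tanφ'] / Σ W_i sinα_i, with Δl_i = b_i / cosα_i.
Slice 1: Δl = 2.6/cos0.3° = 2.600 m; N'_1 = 105·cos0.3° = 105.0; c'Δl = 16.64; W sinα = 0.5
Slice 2: Δl = 1.3/cos11.4° = 1.326 m; N'_2 = 124·cos11.4° = 121.6; c'Δl = 8.49; W sinα = 24.5
Slice 3: Δl = 2.9/cos24.0° = 3.174 m; N'_3 = 300·cos24.0° = 274.1; c'Δl = 20.32; W sinα = 122.0
Slice 4: Δl = 1.2/cos37.6° = 1.515 m; N'_4 = 96·cos37.6° = 76.1; c'Δl = 9.69; W sinα = 58.6
Slice 5: Δl = 2.6/cos53.0° = 4.320 m; N'_5 = 114·cos53.0° = 68.6; c'Δl = 27.65; W sinα = 91.0
Σc'Δl = 82.8 kN/m; ΣN' = 645.3 kN/m; ΣW sinα = 296.7 kN/m
Resisting = 82.8 + 645.3·tan29.4° = 82.8 + 363.6 = 446.4 kN/m
FS = 446.4 / 296.7 = 1.505

FS = 1.50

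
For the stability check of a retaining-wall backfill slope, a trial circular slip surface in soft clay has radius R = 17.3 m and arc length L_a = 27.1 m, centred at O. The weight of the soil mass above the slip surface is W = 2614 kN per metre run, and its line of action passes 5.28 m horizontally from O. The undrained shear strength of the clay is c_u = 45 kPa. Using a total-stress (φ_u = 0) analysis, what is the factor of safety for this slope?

FS = 1.53

Taking moments about the centre O, the resisting moment is provided by the undrained shear strength acting along the arc:
M_R = c_u·L_a·R = 45·27.10·17.3 = 21097.4 kN·m/m
M_D = W·d = 2614·5.28 = 13801.9 kN·m/m
FS = M_R / M_D = 21097.4 / 13801.9 = 1.529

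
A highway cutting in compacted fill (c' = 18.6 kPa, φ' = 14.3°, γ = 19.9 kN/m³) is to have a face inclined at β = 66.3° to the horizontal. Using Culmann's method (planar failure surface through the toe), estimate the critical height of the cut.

Culmann's analysis gives the critical failure plane at α_cr = (β + φ')/2 = (66.3 + 14.3)/2 = 40.3°, and the critical height
H_c = (4c'/γ) · sinβ cosφ' / [1 − cos(β − φ')]
    = (4·18.6/19.9) · sin66.3°·cos14.3° / [1 − cos(52.0°)]
    = 3.739 · 0.9157·0.9690 / [1 − 0.6157]
    = 3.739 · 0.8873 / 0.3843
    = 8.63 m

H_c = 8.63 m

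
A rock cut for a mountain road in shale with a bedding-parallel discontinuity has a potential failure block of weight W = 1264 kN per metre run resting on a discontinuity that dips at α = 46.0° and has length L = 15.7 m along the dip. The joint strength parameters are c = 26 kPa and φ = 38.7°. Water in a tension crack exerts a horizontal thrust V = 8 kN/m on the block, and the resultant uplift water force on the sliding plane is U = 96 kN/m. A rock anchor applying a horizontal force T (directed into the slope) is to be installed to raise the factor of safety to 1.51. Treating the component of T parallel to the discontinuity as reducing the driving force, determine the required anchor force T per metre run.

T = 216 kN/m

Resolving forces along and normal to the sliding plane, with the horizontal anchor force T adding T·sinα to the effective normal force and T·cosα acting up the plane against the driving force:
FS = [cL + (W cosα − U − V sinα + T sinα) tanφ] / [W sinα + V cosα − T cosα]
Without the anchor: N' = 776.3 kN/m, driving T_d = 914.8 kN/m, resisting R = 26·15.7 + 776.3·tan38.7° = 1030.1 kN/m, FS = 1.13.
Setting FS = 1.51 and solving for T:
1.51·(914.8 − T cos46.0°) = 1030.1 + T sin46.0°·tan38.7°
T·(sin46.0°·tan38.7° + 1.51·cos46.0°) = 1.51·914.8 − 1030.1
T·(0.7193·0.8012 + 1.51·0.6947) = 1381.4 − 1030.1 = 351.2
T·1.6252 = 351.2
T = 216.1 kN/m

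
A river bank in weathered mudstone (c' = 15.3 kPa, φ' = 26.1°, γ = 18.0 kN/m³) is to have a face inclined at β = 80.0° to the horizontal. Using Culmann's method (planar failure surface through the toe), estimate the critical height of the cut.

Culmann's analysis gives the critical failure plane at α_cr = (β + φ')/2 = (80.0 + 26.1)/2 = 53.0°, and the critical height
H_c = (4c'/γ) · sinβ cosφ' / [1 − cos(β − φ')]
    = (4·15.3/18.0) · sin80.0°·cos26.1° / [1 − cos(53.9°)]
    = 3.400 · 0.9848·0.8980 / [1 − 0.5892]
    = 3.400 · 0.8844 / 0.4108
    = 7.32 m

H_c = 7.32 m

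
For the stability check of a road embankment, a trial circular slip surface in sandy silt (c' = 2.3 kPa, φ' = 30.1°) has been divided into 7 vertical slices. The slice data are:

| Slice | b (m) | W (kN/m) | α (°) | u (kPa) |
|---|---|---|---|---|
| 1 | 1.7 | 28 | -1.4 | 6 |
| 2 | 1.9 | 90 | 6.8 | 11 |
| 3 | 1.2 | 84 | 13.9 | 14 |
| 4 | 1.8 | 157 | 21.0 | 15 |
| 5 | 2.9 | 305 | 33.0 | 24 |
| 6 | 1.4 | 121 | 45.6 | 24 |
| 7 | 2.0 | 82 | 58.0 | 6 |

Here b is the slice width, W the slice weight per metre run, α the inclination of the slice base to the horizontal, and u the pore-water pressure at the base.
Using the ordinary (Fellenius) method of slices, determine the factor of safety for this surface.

FS = 0.80

Ordinary method of slices: FS = Σ[c'·Δl_i + (W_i cosα_i − u_i·Δl_i)·tanφ'] / Σ W_i sinα_i, with Δl_i = b_i / cosα_i.
Slice 1: Δl = 1.7/cos(-1.4°) = 1.701 m; N'_1 = 28·cos(-1.4°) − 6·1.701 = 17.8; c'Δl = 3.91; W sinα = -0.7
Slice 2: Δl = 1.9/cos6.8° = 1.913 m; N'_2 = 90·cos6.8° − 11·1.913 = 68.3; c'Δl = 4.40; W sinα = 10.7
Slice 3: Δl = 1.2/cos13.9° = 1.236 m; N'_3 = 84·cos13.9° − 14·1.236 = 64.2; c'Δl = 2.84; W sinα = 20.2
Slice 4: Δl = 1.8/cos21.0° = 1.928 m; N'_4 = 157·cos21.0° − 15·1.928 = 117.7; c'Δl = 4.43; W sinα = 56.3
Slice 5: Δl = 2.9/cos33.0° = 3.458 m; N'_5 = 305·cos33.0° − 24·3.458 = 172.8; c'Δl = 7.95; W sinα = 166.1
Slice 6: Δl = 1.4/cos45.6° = 2.001 m; N'_6 = 121·cos45.6° − 24·2.001 = 36.6; c'Δl = 4.60; W sinα = 86.5
Slice 7: Δl = 2.0/cos58.0° = 3.774 m; N'_7 = 82·cos58.0° − 6·3.774 = 20.8; c'Δl = 8.68; W sinα = 69.5
Σc'Δl = 36.8 kN/m; ΣN' = 498.2 kN/m; ΣW sinα = 408.5 kN/m
Resisting = 36.8 + 498.2·tan30.1° = 36.8 + 288.8 = 325.6 kN/m
FS = 325.6 / 408.5 = 0.797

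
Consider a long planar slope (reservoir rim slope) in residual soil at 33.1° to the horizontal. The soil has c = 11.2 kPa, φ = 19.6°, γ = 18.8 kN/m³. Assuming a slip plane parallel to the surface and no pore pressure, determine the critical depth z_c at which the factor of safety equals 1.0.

Setting FS = 1.00 in FS = [c + γz cos²β tanφ] / [γz sinβ cosβ] and solving for z:
z = c / [γ cosβ (FS·sinβ − cosβ·tanφ)]
  = 11.2 / [18.8·cos33.1°·(1.00·sin33.1° − cos33.1°·tan19.6°)]
  = 11.2 / [18.8·0.8377·(1.00·0.5461 − 0.8377·0.3561)]
  = 11.2 / 3.9027 = 2.870 m

z_c = 2.87 m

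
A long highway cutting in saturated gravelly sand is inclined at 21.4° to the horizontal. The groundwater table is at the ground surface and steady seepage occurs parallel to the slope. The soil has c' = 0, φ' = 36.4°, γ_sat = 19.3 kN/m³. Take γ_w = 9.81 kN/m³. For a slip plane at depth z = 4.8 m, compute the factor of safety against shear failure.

FS = 0.93

With seepage parallel to the slope and the water table at the surface, the effective normal stress on the slip plane uses the buoyant unit weight γ' = γ_sat − γ_w while the driving shear stress uses γ_sat:
FS = [c' + γ' z cos²β tanφ'] / [γ_sat z sinβ cosβ]
(For c' = 0 this reduces to FS = (γ'/γ_sat)·tanφ'/tanβ.)
γ' = 19.3 − 9.81 = 9.49 kN/m³
Numerator = 0.0 + 9.49·4.8·cos²21.4°·tan36.4° = 0.0 + 9.49·4.8·0.8669·0.7373 = 29.113 kPa
Denominator = 19.3·4.8·sin21.4°·cos21.4° = 19.3·4.8·0.3649·0.9311 = 31.472 kPa
FS = 29.113 / 31.472 = 0.925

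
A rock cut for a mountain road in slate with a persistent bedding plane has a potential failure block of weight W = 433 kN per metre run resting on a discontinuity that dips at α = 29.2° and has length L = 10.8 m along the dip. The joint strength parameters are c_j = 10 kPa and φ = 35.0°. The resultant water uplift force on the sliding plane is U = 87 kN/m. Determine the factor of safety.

FS = 1.48

Resolving the block weight along and normal to the plane and applying the Mohr–Coulomb strength on the joint:
N' = W cosα − U = 433·cos29.2° − 87 = 291.0 kN/m
Driving force T = W sinα = 433·sin29.2° = 211.2 kN/m
Resisting force R = c_j·L + N'·tanφ = 10·10.8 + 291.0·tan35.0° = 108.0 + 203.7 = 311.7 kN/m
FS = R / T = 311.7 / 211.2 = 1.476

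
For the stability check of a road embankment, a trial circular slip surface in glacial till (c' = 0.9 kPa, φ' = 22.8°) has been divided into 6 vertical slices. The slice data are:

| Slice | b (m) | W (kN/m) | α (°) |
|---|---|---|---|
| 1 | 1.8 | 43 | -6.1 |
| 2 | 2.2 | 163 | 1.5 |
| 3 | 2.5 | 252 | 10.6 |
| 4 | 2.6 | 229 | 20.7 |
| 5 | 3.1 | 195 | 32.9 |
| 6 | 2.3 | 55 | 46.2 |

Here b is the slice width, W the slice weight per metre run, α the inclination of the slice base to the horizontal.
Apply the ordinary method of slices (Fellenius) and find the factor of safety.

Ordinary method of slices: FS = Σ[c'·Δl_i + (W_i cosα_i)·tanφ'] / Σ W_i sinα_i, with Δl_i = b_i / cosα_i.
Slice 1: Δl = 1.8/cos(-6.1°) = 1.810 m; N'_1 = 43·cos(-6.1°) = 42.8; c'Δl = 1.63; W sinα = -4.6
Slice 2: Δl = 2.2/cos1.5° = 2.201 m; N'_2 = 163·cos1.5° = 162.9; c'Δl = 1.98; W sinα = 4.3
Slice 3: Δl = 2.5/cos10.6° = 2.543 m; N'_3 = 252·cos10.6° = 247.7; c'Δl = 2.29; W sinα = 46.4
Slice 4: Δl = 2.6/cos20.7° = 2.779 m; N'_4 = 229·cos20.7° = 214.2; c'Δl = 2.50; W sinα = 80.9
Slice 5: Δl = 3.1/cos32.9° = 3.692 m; N'_5 = 195·cos32.9° = 163.7; c'Δl = 3.32; W sinα = 105.9
Slice 6: Δl = 2.3/cos46.2° = 3.323 m; N'_6 = 55·cos46.2° = 38.1; c'Δl = 2.99; W sinα = 39.7
Σc'Δl = 14.7 kN/m; ΣN' = 869.4 kN/m; ΣW sinα = 272.6 kN/m
Resisting = 14.7 + 869.4·tan22.8° = 14.7 + 365.5 = 380.2 kN/m
FS = 380.2 / 272.6 = 1.395

FS = 1.39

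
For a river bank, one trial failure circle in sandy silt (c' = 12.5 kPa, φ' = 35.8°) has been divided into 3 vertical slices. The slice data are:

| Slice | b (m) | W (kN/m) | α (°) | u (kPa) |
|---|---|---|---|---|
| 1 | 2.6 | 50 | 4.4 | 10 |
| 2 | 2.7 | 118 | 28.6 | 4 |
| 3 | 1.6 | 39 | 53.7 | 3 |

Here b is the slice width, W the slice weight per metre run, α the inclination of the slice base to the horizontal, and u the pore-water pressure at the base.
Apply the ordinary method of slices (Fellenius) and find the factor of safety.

FS = 2.16

Ordinary method of slices: FS = Σ[c'·Δl_i + (W_i cosα_i − u_i·Δl_i)·tanφ'] / Σ W_i sinα_i, with Δl_i = b_i / cosα_i.
Slice 1: Δl = 2.6/cos4.4° = 2.608 m; N'_1 = 50·cos4.4° − 10·2.608 = 23.8; c'Δl = 32.60; W sinα = 3.8
Slice 2: Δl = 2.7/cos28.6° = 3.075 m; N'_2 = 118·cos28.6° − 4·3.075 = 91.3; c'Δl = 38.44; W sinα = 56.5
Slice 3: Δl = 1.6/cos53.7° = 2.703 m; N'_3 = 39·cos53.7° − 3·2.703 = 15.0; c'Δl = 33.78; W sinα = 31.4
Σc'Δl = 104.8 kN/m; ΣN' = 130.1 kN/m; ΣW sinα = 91.8 kN/m
Resisting = 104.8 + 130.1·tan35.8° = 104.8 + 93.8 = 198.6 kN/m
FS = 198.6 / 91.8 = 2.165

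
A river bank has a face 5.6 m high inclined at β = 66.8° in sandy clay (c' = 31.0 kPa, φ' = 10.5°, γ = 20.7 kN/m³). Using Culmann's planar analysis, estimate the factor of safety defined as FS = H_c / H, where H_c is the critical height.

FS = 2.17

H_c = (4c'/γ) · sinβ cosφ' / [1 − cos(β − φ')]
    = (4·31.0/20.7) · sin66.8°·cos10.5° / [1 − cos56.3°]
    = 5.990 · 0.9037 / 0.4452 = 12.16 m
FS = H_c / H = 12.16 / 5.6 = 2.172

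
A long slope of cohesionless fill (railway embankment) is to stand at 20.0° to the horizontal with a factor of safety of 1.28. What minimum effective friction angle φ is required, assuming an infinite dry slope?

FS = tanφ/tanβ ⇒ tanφ = FS · tanβ = 1.28 · tan20.0° = 0.4659
φ = arctan(0.4659) = 24.98°

φ = 25.0°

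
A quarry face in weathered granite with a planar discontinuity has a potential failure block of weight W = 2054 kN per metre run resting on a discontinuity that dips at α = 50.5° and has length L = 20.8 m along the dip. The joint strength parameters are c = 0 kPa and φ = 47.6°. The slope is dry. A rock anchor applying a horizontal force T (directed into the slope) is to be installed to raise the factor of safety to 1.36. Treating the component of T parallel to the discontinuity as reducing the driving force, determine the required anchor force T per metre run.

T = 424 kN/m

Resolving forces along and normal to the sliding plane, with the horizontal anchor force T adding T·sinα to the effective normal force and T·cosα acting up the plane against the driving force:
FS = [cL + (W cosα + T sinα) tanφ] / [W sinα − T cosα]
Without the anchor: N' = 1306.5 kN/m, driving T_d = 1584.9 kN/m, resisting R = 0·20.8 + 1306.5·tan47.6° = 1430.8 kN/m, FS = 0.90.
Setting FS = 1.36 and solving for T:
1.36·(1584.9 − T cos50.5°) = 1430.8 + T sin50.5°·tan47.6°
T·(sin50.5°·tan47.6° + 1.36·cos50.5°) = 1.36·1584.9 − 1430.8
T·(0.7716·1.0951 + 1.36·0.6361) = 2155.5 − 1430.8 = 724.7
T·1.7101 = 724.7
T = 423.8 kN/m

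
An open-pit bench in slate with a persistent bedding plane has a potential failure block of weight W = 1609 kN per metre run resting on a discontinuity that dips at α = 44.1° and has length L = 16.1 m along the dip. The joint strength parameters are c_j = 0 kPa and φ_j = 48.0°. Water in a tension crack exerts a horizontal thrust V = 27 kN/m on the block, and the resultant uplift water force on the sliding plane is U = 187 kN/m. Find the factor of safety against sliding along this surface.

FS = 0.93

Resolving the block weight along and normal to the plane and applying the Mohr–Coulomb strength on the joint:
N' = W cosα − U − V sinα = 1609·cos44.1° − 187 − 27·sin44.1° = 949.7 kN/m
Driving force T = W sinα + V cosα = 1609·sin44.1° + 27·cos44.1° = 1139.1 kN/m
Resisting force R = c_j·L + N'·tanφ_j = 0·16.1 + 949.7·tan48.0° = 0.0 + 1054.7 = 1054.7 kN/m
FS = R / T = 1054.7 / 1139.1 = 0.926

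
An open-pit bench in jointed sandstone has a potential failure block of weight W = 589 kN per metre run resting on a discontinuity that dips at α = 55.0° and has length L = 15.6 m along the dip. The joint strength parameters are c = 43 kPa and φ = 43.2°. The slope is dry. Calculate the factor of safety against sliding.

Resolving the block weight along and normal to the plane and applying the Mohr–Coulomb strength on the joint:
N' = W cosα = 589·cos55.0° = 337.8 kN/m
Driving force T = W sinα = 589·sin55.0° = 482.5 kN/m
Resisting force R = c·L + N'·tanφ = 43·15.6 + 337.8·tan43.2° = 670.8 + 317.2 = 988.0 kN/m
FS = R / T = 988.0 / 482.5 = 2.048

FS = 2.05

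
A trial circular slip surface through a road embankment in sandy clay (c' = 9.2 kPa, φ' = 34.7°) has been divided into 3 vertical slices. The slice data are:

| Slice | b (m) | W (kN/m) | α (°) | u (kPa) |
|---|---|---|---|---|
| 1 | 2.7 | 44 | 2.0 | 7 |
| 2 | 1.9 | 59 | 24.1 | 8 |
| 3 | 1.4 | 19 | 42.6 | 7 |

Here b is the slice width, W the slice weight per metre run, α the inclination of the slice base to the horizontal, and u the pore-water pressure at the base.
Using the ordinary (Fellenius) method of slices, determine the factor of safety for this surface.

Ordinary method of slices: FS = Σ[c'·Δl_i + (W_i cosα_i − u_i·Δl_i)·tanφ'] / Σ W_i sinα_i, with Δl_i = b_i / cosα_i.
Slice 1: Δl = 2.7/cos2.0° = 2.702 m; N'_1 = 44·cos2.0° − 7·2.702 = 25.1; c'Δl = 24.86; W sinα = 1.5
Slice 2: Δl = 1.9/cos24.1° = 2.081 m; N'_2 = 59·cos24.1° − 8·2.081 = 37.2; c'Δl = 19.15; W sinα = 24.1
Slice 3: Δl = 1.4/cos42.6° = 1.902 m; N'_3 = 19·cos42.6° − 7·1.902 = 0.7; c'Δl = 17.50; W sinα = 12.9
Σc'Δl = 61.5 kN/m; ΣN' = 62.9 kN/m; ΣW sinα = 38.5 kN/m
Resisting = 61.5 + 62.9·tan34.7° = 61.5 + 43.6 = 105.1 kN/m
FS = 105.1 / 38.5 = 2.730

FS = 2.73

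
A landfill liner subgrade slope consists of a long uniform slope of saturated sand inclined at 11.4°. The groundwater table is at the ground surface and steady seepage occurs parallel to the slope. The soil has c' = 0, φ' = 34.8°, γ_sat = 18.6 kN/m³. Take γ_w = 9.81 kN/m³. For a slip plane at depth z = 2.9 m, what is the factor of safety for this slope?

With seepage parallel to the slope and the water table at the surface, the effective normal stress on the slip plane uses the buoyant unit weight γ' = γ_sat − γ_w while the driving shear stress uses γ_sat:
FS = [c' + γ' z cos²β tanφ'] / [γ_sat z sinβ cosβ]
(For c' = 0 this reduces to FS = (γ'/γ_sat)·tanφ'/tanβ.)
γ' = 18.6 − 9.81 = 8.79 kN/m³
Numerator = 0.0 + 8.79·2.9·cos²11.4°·tan34.8° = 0.0 + 8.79·2.9·0.9609·0.6950 = 17.025 kPa
Denominator = 18.6·2.9·sin11.4°·cos11.4° = 18.6·2.9·0.1977·0.9803 = 10.451 kPa
FS = 17.025 / 10.451 = 1.629

FS = 1.63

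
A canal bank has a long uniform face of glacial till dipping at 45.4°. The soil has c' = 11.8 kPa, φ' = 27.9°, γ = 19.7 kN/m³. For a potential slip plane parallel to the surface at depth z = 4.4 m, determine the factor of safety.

FS = 0.79

For an infinite slope with a slip plane parallel to the surface (no pore pressure): FS = [c' + γz cos²β tanφ'] / [γz sinβ cosβ].
γz = 19.7·4.4 = 86.68 kN/m²
Numerator = 11.8 + 86.68·cos²45.4°·tan27.9° = 11.8 + 86.68·0.4930·0.5295 = 34.427 kPa
Denominator = 86.68·sin45.4°·cos45.4° = 86.68·0.7120·0.7022 = 43.336 kPa
FS = 34.427 / 43.336 = 0.794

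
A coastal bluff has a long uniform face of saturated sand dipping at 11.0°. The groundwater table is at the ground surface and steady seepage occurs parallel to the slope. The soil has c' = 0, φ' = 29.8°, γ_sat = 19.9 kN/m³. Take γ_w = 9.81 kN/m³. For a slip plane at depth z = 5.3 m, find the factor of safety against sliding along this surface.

With seepage parallel to the slope and the water table at the surface, the effective normal stress on the slip plane uses the buoyant unit weight γ' = γ_sat − γ_w while the driving shear stress uses γ_sat:
FS = [c' + γ' z cos²β tanφ'] / [γ_sat z sinβ cosβ]
(For c' = 0 this reduces to FS = (γ'/γ_sat)·tanφ'/tanβ.)
γ' = 19.9 − 9.81 = 10.09 kN/m³
Numerator = 0.0 + 10.09·5.3·cos²11.0°·tan29.8° = 0.0 + 10.09·5.3·0.9636·0.5727 = 29.512 kPa
Denominator = 19.9·5.3·sin11.0°·cos11.0° = 19.9·5.3·0.1908·0.9816 = 19.755 kPa
FS = 29.512 / 19.755 = 1.494

FS = 1.49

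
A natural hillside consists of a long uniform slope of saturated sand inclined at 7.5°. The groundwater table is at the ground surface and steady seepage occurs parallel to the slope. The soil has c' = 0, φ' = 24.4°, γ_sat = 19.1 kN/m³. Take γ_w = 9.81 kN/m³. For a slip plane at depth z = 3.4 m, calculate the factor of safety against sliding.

FS = 1.68

With seepage parallel to the slope and the water table at the surface, the effective normal stress on the slip plane uses the buoyant unit weight γ' = γ_sat − γ_w while the driving shear stress uses γ_sat:
FS = [c' + γ' z cos²β tanφ'] / [γ_sat z sinβ cosβ]
(For c' = 0 this reduces to FS = (γ'/γ_sat)·tanφ'/tanβ.)
γ' = 19.1 − 9.81 = 9.29 kN/m³
Numerator = 0.0 + 9.29·3.4·cos²7.5°·tan24.4° = 0.0 + 9.29·3.4·0.9830·0.4536 = 14.084 kPa
Denominator = 19.1·3.4·sin7.5°·cos7.5° = 19.1·3.4·0.1305·0.9914 = 8.404 kPa
FS = 14.084 / 8.404 = 1.676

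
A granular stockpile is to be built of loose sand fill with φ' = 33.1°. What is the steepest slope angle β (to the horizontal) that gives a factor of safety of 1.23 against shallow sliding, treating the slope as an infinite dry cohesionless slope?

β = 27.9°

For an infinite dry cohesionless slope FS = tanφ'/tanβ, so tanβ = tanφ' / FS.
tanβ = tan33.1° / 1.23 = 0.6519 / 1.23 = 0.5300
β = arctan(0.5300) = 27.92°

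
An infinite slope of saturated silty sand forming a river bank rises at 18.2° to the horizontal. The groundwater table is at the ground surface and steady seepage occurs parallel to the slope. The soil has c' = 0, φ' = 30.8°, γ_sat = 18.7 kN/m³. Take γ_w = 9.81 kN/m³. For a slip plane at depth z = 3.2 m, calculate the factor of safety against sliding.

FS = 0.86

With seepage parallel to the slope and the water table at the surface, the effective normal stress on the slip plane uses the buoyant unit weight γ' = γ_sat − γ_w while the driving shear stress uses γ_sat:
FS = [c' + γ' z cos²β tanφ'] / [γ_sat z sinβ cosβ]
(For c' = 0 this reduces to FS = (γ'/γ_sat)·tanφ'/tanβ.)
γ' = 18.7 − 9.81 = 8.89 kN/m³
Numerator = 0.0 + 8.89·3.2·cos²18.2°·tan30.8° = 0.0 + 8.89·3.2·0.9024·0.5961 = 15.304 kPa
Denominator = 18.7·3.2·sin18.2°·cos18.2° = 18.7·3.2·0.3123·0.9500 = 17.755 kPa
FS = 15.304 / 17.755 = 0.862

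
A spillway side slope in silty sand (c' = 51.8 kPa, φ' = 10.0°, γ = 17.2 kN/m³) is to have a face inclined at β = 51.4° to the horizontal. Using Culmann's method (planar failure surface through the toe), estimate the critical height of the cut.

H_c = 37.10 m

Culmann's analysis gives the critical failure plane at α_cr = (β + φ')/2 = (51.4 + 10.0)/2 = 30.7°, and the critical height
H_c = (4c'/γ) · sinβ cosφ' / [1 − cos(β − φ')]
    = (4·51.8/17.2) · sin51.4°·cos10.0° / [1 − cos(41.4°)]
    = 12.047 · 0.7815·0.9848 / [1 − 0.7501]
    = 12.047 · 0.7696 / 0.2499
    = 37.10 m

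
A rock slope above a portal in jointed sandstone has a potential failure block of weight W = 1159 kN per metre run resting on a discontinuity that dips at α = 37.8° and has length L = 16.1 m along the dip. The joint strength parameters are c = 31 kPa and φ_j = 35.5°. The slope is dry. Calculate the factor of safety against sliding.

FS = 1.62

Resolving the block weight along and normal to the plane and applying the Mohr–Coulomb strength on the joint:
N' = W cosα = 1159·cos37.8° = 915.8 kN/m
Driving force T = W sinα = 1159·sin37.8° = 710.4 kN/m
Resisting force R = c·L + N'·tanφ_j = 31·16.1 + 915.8·tan35.5° = 499.1 + 653.2 = 1152.3 kN/m
FS = R / T = 1152.3 / 710.4 = 1.622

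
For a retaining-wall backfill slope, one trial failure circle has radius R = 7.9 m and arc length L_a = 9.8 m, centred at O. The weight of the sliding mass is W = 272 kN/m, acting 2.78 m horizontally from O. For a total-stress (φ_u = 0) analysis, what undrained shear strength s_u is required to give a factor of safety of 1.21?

s_u = 11.8 kPa

FS = s_u·L_a·R / (W·d), so s_u = FS·W·d / (L_a·R).
s_u = 1.21·272·2.78 / (9.80·7.9) = 915.0 / 77.42 = 11.82 kPa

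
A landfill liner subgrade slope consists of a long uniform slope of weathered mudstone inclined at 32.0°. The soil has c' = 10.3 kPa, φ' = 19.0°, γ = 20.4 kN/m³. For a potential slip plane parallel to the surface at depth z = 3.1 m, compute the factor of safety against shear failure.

For an infinite slope with a slip plane parallel to the surface (no pore pressure): FS = [c' + γz cos²β tanφ'] / [γz sinβ cosβ].
γz = 20.4·3.1 = 63.24 kN/m²
Numerator = 10.3 + 63.24·cos²32.0°·tan19.0° = 10.3 + 63.24·0.7192·0.3443 = 25.960 kPa
Denominator = 63.24·sin32.0°·cos32.0° = 63.24·0.5299·0.8480 = 28.420 kPa
FS = 25.960 / 28.420 = 0.913

FS = 0.91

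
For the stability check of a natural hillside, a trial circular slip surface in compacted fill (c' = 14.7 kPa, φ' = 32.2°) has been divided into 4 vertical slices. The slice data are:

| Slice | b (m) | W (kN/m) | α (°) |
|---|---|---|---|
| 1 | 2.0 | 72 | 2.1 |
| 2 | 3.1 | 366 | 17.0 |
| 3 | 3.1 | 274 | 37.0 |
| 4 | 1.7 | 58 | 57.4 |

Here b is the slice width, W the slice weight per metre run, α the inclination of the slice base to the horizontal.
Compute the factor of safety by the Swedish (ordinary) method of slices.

FS = 1.87

Ordinary method of slices: FS = Σ[c'·Δl_i + (W_i cosα_i)·tanφ'] / Σ W_i sinα_i, with Δl_i = b_i / cosα_i.
Slice 1: Δl = 2.0/cos2.1° = 2.001 m; N'_1 = 72·cos2.1° = 72.0; c'Δl = 29.42; W sinα = 2.6
Slice 2: Δl = 3.1/cos17.0° = 3.242 m; N'_2 = 366·cos17.0° = 350.0; c'Δl = 47.65; W sinα = 107.0
Slice 3: Δl = 3.1/cos37.0° = 3.882 m; N'_3 = 274·cos37.0° = 218.8; c'Δl = 57.06; W sinα = 164.9
Slice 4: Δl = 1.7/cos57.4° = 3.155 m; N'_4 = 58·cos57.4° = 31.2; c'Δl = 46.38; W sinα = 48.9
Σc'Δl = 180.5 kN/m; ΣN' = 672.0 kN/m; ΣW sinα = 323.4 kN/m
Resisting = 180.5 + 672.0·tan32.2° = 180.5 + 423.2 = 603.7 kN/m
FS = 603.7 / 323.4 = 1.867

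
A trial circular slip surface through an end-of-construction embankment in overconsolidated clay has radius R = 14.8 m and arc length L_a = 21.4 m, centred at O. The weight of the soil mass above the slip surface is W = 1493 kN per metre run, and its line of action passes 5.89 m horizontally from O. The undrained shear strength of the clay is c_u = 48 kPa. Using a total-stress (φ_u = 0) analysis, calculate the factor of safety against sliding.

FS = 1.73

Taking moments about the centre O, the resisting moment is provided by the undrained shear strength acting along the arc:
M_R = c_u·L_a·R = 48·21.40·14.8 = 15202.6 kN·m/m
M_D = W·d = 1493·5.89 = 8793.8 kN·m/m
FS = M_R / M_D = 15202.6 / 8793.8 = 1.729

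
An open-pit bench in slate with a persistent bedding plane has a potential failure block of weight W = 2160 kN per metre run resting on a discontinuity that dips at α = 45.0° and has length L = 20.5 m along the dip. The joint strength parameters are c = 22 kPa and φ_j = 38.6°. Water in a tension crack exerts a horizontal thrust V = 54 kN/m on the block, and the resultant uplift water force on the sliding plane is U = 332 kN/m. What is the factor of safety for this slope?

FS = 0.88

Resolving the block weight along and normal to the plane and applying the Mohr–Coulomb strength on the joint:
N' = W cosα − U − V sinα = 2160·cos45.0° − 332 − 54·sin45.0° = 1157.2 kN/m
Driving force T = W sinα + V cosα = 2160·sin45.0° + 54·cos45.0° = 1565.5 kN/m
Resisting force R = c·L + N'·tanφ_j = 22·20.5 + 1157.2·tan38.6° = 451.0 + 923.8 = 1374.8 kN/m
FS = R / T = 1374.8 / 1565.5 = 0.878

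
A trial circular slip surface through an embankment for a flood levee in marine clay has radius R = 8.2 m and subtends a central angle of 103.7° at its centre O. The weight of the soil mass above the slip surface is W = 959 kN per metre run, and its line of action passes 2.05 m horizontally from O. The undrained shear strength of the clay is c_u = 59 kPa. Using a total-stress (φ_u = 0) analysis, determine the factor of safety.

FS = 3.65

Taking moments about the centre O, the resisting moment is provided by the undrained shear strength acting along the arc:
Arc length L_a = R·θ = 8.2·(103.7°·π/180) = 8.2·1.8099 = 14.84 m
M_R = c_u·L_a·R = 59·14.84·8.2 = 7180.2 kN·m/m
M_D = W·d = 959·2.05 = 1965.9 kN·m/m
FS = M_R / M_D = 7180.2 / 1965.9 = 3.652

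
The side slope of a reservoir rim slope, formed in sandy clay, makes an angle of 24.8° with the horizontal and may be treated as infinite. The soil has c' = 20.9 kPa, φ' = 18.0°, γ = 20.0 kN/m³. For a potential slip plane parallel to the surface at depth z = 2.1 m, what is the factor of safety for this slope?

FS = 2.01

For an infinite slope with a slip plane parallel to the surface (no pore pressure): FS = [c' + γz cos²β tanφ'] / [γz sinβ cosβ].
γz = 20.0·2.1 = 42.00 kN/m²
Numerator = 20.9 + 42.00·cos²24.8°·tan18.0° = 20.9 + 42.00·0.8241·0.3249 = 32.146 kPa
Denominator = 42.00·sin24.8°·cos24.8° = 42.00·0.4195·0.9078 = 15.992 kPa
FS = 32.146 / 15.992 = 2.010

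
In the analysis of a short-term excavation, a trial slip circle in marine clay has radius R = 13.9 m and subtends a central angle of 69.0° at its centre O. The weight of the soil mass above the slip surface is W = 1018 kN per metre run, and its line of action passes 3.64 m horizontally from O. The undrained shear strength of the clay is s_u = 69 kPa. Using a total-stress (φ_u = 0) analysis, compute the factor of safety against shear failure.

Taking moments about the centre O, the resisting moment is provided by the undrained shear strength acting along the arc:
Arc length L_a = R·θ = 13.9·(69.0°·π/180) = 13.9·1.2043 = 16.74 m
M_R = s_u·L_a·R = 69·16.74·13.9 = 16054.8 kN·m/m
M_D = W·d = 1018·3.64 = 3705.5 kN·m/m
FS = M_R / M_D = 16054.8 / 3705.5 = 4.333

FS = 4.33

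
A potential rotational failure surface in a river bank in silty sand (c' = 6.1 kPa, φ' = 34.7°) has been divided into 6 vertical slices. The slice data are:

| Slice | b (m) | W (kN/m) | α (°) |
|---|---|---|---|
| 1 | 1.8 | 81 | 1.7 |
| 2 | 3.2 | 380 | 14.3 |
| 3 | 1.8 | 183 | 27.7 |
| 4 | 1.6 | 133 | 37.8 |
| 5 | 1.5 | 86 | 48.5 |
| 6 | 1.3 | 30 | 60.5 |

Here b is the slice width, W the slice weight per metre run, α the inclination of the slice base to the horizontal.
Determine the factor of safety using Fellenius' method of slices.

FS = 1.79

Ordinary method of slices: FS = Σ[c'·Δl_i + (W_i cosα_i)·tanφ'] / Σ W_i sinα_i, with Δl_i = b_i / cosα_i.
Slice 1: Δl = 1.8/cos1.7° = 1.801 m; N'_1 = 81·cos1.7° = 81.0; c'Δl = 10.98; W sinα = 2.4
Slice 2: Δl = 3.2/cos14.3° = 3.302 m; N'_2 = 380·cos14.3° = 368.2; c'Δl = 20.14; W sinα = 93.9
Slice 3: Δl = 1.8/cos27.7° = 2.033 m; N'_3 = 183·cos27.7° = 162.0; c'Δl = 12.40; W sinα = 85.1
Slice 4: Δl = 1.6/cos37.8° = 2.025 m; N'_4 = 133·cos37.8° = 105.1; c'Δl = 12.35; W sinα = 81.5
Slice 5: Δl = 1.5/cos48.5° = 2.264 m; N'_5 = 86·cos48.5° = 57.0; c'Δl = 13.81; W sinα = 64.4
Slice 6: Δl = 1.3/cos60.5° = 2.640 m; N'_6 = 30·cos60.5° = 14.8; c'Δl = 16.10; W sinα = 26.1
Σc'Δl = 85.8 kN/m; ΣN' = 788.1 kN/m; ΣW sinα = 353.4 kN/m
Resisting = 85.8 + 788.1·tan34.7° = 85.8 + 545.7 = 631.5 kN/m
FS = 631.5 / 353.4 = 1.787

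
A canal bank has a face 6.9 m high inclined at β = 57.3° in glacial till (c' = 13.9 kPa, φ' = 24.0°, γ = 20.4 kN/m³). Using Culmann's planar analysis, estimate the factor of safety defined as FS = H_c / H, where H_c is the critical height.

H_c = (4c'/γ) · sinβ cosφ' / [1 − cos(β − φ')]
    = (4·13.9/20.4) · sin57.3°·cos24.0° / [1 − cos33.3°]
    = 2.725 · 0.7688 / 0.1642 = 12.76 m
FS = H_c / H = 12.76 / 6.9 = 1.849

FS = 1.85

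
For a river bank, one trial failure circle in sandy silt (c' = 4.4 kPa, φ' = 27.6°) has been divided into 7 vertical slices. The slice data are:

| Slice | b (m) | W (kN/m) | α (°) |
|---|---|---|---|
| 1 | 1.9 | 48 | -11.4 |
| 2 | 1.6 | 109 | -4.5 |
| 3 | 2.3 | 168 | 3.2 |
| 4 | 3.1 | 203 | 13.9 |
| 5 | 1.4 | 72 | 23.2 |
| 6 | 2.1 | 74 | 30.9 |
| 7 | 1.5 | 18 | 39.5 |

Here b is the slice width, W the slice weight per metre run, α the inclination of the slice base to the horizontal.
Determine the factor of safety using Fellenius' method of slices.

Ordinary method of slices: FS = Σ[c'·Δl_i + (W_i cosα_i)·tanφ'] / Σ W_i sinα_i, with Δl_i = b_i / cosα_i.
Slice 1: Δl = 1.9/cos(-11.4°) = 1.938 m; N'_1 = 48·cos(-11.4°) = 47.1; c'Δl = 8.53; W sinα = -9.5
Slice 2: Δl = 1.6/cos(-4.5°) = 1.605 m; N'_2 = 109·cos(-4.5°) = 108.7; c'Δl = 7.06; W sinα = -8.6
Slice 3: Δl = 2.3/cos3.2° = 2.304 m; N'_3 = 168·cos3.2° = 167.7; c'Δl = 10.14; W sinα = 9.4
Slice 4: Δl = 3.1/cos13.9° = 3.194 m; N'_4 = 203·cos13.9° = 197.1; c'Δl = 14.05; W sinα = 48.8
Slice 5: Δl = 1.4/cos23.2° = 1.523 m; N'_5 = 72·cos23.2° = 66.2; c'Δl = 6.70; W sinα = 28.4
Slice 6: Δl = 2.1/cos30.9° = 2.447 m; N'_6 = 74·cos30.9° = 63.5; c'Δl = 10.77; W sinα = 38.0
Slice 7: Δl = 1.5/cos39.5° = 1.944 m; N'_7 = 18·cos39.5° = 13.9; c'Δl = 8.55; W sinα = 11.4
Σc'Δl = 65.8 kN/m; ΣN' = 664.1 kN/m; ΣW sinα = 117.9 kN/m
Resisting = 65.8 + 664.1·tan27.6° = 65.8 + 347.2 = 413.0 kN/m
FS = 413.0 / 117.9 = 3.502

FS = 3.50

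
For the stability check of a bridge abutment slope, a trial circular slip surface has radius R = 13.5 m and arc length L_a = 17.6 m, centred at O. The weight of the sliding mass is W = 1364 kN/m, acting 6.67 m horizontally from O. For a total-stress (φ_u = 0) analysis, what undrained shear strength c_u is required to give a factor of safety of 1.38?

FS = c_u·L_a·R / (W·d), so c_u = FS·W·d / (L_a·R).
c_u = 1.38·1364·6.67 / (17.60·13.5) = 12555.1 / 237.60 = 52.84 kPa

c_u = 52.8 kPa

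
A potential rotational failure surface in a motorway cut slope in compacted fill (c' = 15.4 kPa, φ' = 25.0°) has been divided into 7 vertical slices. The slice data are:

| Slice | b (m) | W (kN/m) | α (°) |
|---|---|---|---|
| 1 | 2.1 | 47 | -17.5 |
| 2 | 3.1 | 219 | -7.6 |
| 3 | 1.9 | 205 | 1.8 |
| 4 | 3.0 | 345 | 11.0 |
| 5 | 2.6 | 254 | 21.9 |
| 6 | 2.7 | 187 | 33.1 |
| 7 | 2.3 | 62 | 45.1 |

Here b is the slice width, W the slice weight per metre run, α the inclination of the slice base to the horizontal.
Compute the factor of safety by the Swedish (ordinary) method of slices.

Ordinary method of slices: FS = Σ[c'·Δl_i + (W_i cosα_i)·tanφ'] / Σ W_i sinα_i, with Δl_i = b_i / cosα_i.
Slice 1: Δl = 2.1/cos(-17.5°) = 2.202 m; N'_1 = 47·cos(-17.5°) = 44.8; c'Δl = 33.91; W sinα = -14.1
Slice 2: Δl = 3.1/cos(-7.6°) = 3.127 m; N'_2 = 219·cos(-7.6°) = 217.1; c'Δl = 48.16; W sinα = -29.0
Slice 3: Δl = 1.9/cos1.8° = 1.901 m; N'_3 = 205·cos1.8° = 204.9; c'Δl = 29.27; W sinα = 6.4
Slice 4: Δl = 3.0/cos11.0° = 3.056 m; N'_4 = 345·cos11.0° = 338.7; c'Δl = 47.06; W sinα = 65.8
Slice 5: Δl = 2.6/cos21.9° = 2.802 m; N'_5 = 254·cos21.9° = 235.7; c'Δl = 43.15; W sinα = 94.7
Slice 6: Δl = 2.7/cos33.1° = 3.223 m; N'_6 = 187·cos33.1° = 156.7; c'Δl = 49.63; W sinα = 102.1
Slice 7: Δl = 2.3/cos45.1° = 3.258 m; N'_7 = 62·cos45.1° = 43.8; c'Δl = 50.18; W sinα = 43.9
Σc'Δl = 301.4 kN/m; ΣN' = 1241.5 kN/m; ΣW sinα = 269.9 kN/m
Resisting = 301.4 + 1241.5·tan25.0° = 301.4 + 578.9 = 880.3 kN/m
FS = 880.3 / 269.9 = 3.261

FS = 3.26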